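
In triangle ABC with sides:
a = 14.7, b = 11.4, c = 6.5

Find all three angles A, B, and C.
Law of cosines for each angle (a² = 216.09, b² = 129.96, c² = 42.25):
cos(A) = (b² + c² − a²)/(2bc) = (129.96 + 42.25 − 216.09)/(2·11.4·6.5) = -43.88/148.2 ≈ -0.296086  ⇒  A ≈ 107.223°
cos(B) = (a² + c² − b²)/(2ac) = (216.09 + 42.25 − 129.96)/(2·14.7·6.5) = 128.38/191.1 ≈ 0.671795  ⇒  B ≈ 47.7943°
cos(C) = (a² + b² − c²)/(2ab) = (216.09 + 129.96 − 42.25)/(2·14.7·11.4) = 303.8/335.16 ≈ 0.906433  ⇒  C ≈ 24.9831°
Check: A + B + C ≈ 180°

A = 107.2°, B = 47.79°, C = 24.98°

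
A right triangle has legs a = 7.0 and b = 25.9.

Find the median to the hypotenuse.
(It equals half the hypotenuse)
Hypotenuse c = √(a² + b²) = √(49 + 670.81) = √719.81 ≈ 26.8293
Median to hypotenuse = c/2 ≈ 26.8293/2 ≈ 13.4146

Median = 13.41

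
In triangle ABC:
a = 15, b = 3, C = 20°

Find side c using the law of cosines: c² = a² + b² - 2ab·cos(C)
c² = 15² + 3² − 2·15·3·cos(20°)
cos(20°) ≈ 0.939693
c² ≈ 225 + 9 − 90·(0.939693) ≈ 234 − 84.5723 ≈ 149.428
c ≈ √149.428 ≈ 12.2241

c = 12.22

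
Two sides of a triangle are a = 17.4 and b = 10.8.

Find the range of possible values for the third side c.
Triangle inequality: |a − b| < c < a + b
|a − b| = |17.4 − 10.8| = 6.6
a + b = 17.4 + 10.8 = 28.2

6.6 < c < 28.2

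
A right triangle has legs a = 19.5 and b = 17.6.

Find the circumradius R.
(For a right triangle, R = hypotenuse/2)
Hypotenuse c = √(a² + b²) = √(380.25 + 309.76) = √690.01 ≈ 26.268
R = c/2 ≈ 26.268/2 ≈ 13.134

R = 13.13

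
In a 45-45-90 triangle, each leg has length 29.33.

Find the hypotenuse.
In a 45-45-90 triangle the sides are in ratio 1 : 1 : √2, so hypotenuse = leg·√2.
Hypotenuse = 29.33·√2 ≈ 29.33·1.41421 ≈ 41.4789

Hypotenuse = 29.33√2 = 41.48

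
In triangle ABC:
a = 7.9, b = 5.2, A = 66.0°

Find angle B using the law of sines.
a/sin(A) = b/sin(B)  ⇒  sin(B) = b·sin(A)/a = 5.2·sin(66.0°)/7.9
sin(66.0°) ≈ 0.913545
sin(B) ≈ 5.2·0.913545/7.9 ≈ 4.75044/7.9 ≈ 0.601321
B = arcsin(0.601321) ≈ 36.9646°
(Since b ≤ a we need B ≤ A, so the obtuse alternative 180° − 36.9646° ≈ 143.035° is rejected.)

B = 36.96°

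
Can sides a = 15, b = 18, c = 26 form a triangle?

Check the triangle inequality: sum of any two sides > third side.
a + b vs c: 15 + 18 = 33 > 26  ✓
a + c vs b: 15 + 26 = 41 > 18  ✓
b + c vs a: 18 + 26 = 44 > 15  ✓

Yes, triangle inequality satisfied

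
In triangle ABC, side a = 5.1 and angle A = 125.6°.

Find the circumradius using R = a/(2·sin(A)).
R = a/(2·sin(A)) = 5.1/(2·sin(125.6°))
sin(125.6°) ≈ 0.813101
R ≈ 5.1/(2·0.813101) = 5.1/1.6262 ≈ 3.13614

R = 3.136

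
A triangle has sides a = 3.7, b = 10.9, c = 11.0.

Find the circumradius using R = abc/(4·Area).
First find the area with Heron's formula.
s = (3.7 + 10.9 + 11.0)/2 = 12.8
Area = √(s(s−a)(s−b)(s−c)) = √(12.8·9.1·1.9·1.8) ≈ √398.362 ≈ 19.959
abc = 3.7·10.9·11.0 = 443.63
R = abc/(4·Area) ≈ 443.63/(4·19.959) = 443.63/79.836 ≈ 5.55677

R = 5.557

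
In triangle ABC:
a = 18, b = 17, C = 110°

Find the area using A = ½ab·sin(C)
A = ½·a·b·sin(C) = ½·18·17·sin(110°)
sin(110°) ≈ 0.939693
A ≈ ½·306·0.939693 = 153·0.939693 ≈ 143.773

Area = 143.8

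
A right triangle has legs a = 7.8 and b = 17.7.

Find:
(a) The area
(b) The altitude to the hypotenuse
(a) The legs are perpendicular, so Area = ½·a·b = ½·7.8·17.7 = ½·138.06 = 69.03
(b) Hypotenuse c = √(a² + b²) = √(60.84 + 313.29) = √374.13 ≈ 19.3424
    Area = ½·c·h_c  ⇒  h_c = 2·Area/c = 138.06/19.3424 ≈ 7.13767

Area = 69.03, h_c = 7.138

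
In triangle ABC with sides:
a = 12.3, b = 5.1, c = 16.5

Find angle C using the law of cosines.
c² = a² + b² − 2ab·cos(C)  ⇒  cos(C) = (a² + b² − c²)/(2ab)
cos(C) = (12.3² + 5.1² − 16.5²)/(2·12.3·5.1) = (151.29 + 26.01 − 272.25)/125.46 = -94.95/125.46 ≈ -0.756815
C = arccos(-0.756815) ≈ 139.184°

C = 139.2°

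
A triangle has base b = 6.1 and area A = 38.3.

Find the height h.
A = ½·b·h  ⇒  h = 2A/b = 2·38.3/6.1 = 76.6/6.1 ≈ 12.5574

h = 12.56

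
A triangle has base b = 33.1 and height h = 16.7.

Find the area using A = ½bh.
A = ½·b·h = ½·33.1·16.7 = ½·552.77 = 276.385

Area = 276.385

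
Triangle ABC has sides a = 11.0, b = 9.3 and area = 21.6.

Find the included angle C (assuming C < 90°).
Area = ½·a·b·sin(C)  ⇒  sin(C) = 2·Area/(a·b) = 2·21.6/(11.0·9.3) = 43.2/102.3 ≈ 0.422287
C = arcsin(0.422287) ≈ 24.9791° (taking the acute solution since C < 90°)

C = 24.98°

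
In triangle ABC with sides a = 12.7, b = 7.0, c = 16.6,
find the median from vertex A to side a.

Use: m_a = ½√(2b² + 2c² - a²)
m_a = ½√(2·7.0² + 2·16.6² − 12.7²) = ½√(2·49 + 2·275.56 − 161.29) = ½√(98 + 551.12 − 161.29) = ½√487.83
√487.83 ≈ 22.0869, so m_a ≈ 11.0434

m_a = 11.04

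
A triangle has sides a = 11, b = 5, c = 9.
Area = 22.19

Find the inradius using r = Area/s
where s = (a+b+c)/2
s = (11 + 5 + 9)/2 = 25/2 = 12.5
r = Area/s = 22.19/12.5 ≈ 1.7752

r = 1.775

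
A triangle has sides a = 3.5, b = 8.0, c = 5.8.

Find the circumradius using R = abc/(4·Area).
First find the area with Heron's formula.
s = (3.5 + 8.0 + 5.8)/2 = 8.65
Area = √(s(s−a)(s−b)(s−c)) = √(8.65·5.15·0.65·2.85) ≈ √82.5242 ≈ 9.08429
abc = 3.5·8.0·5.8 = 162.4
R = abc/(4·Area) ≈ 162.4/(4·9.08429) = 162.4/36.3371 ≈ 4.46926

R = 4.469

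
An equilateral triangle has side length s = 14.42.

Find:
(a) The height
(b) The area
(a) The height splits the triangle into two 30-60-90 halves: h = s·√3/2 = 14.42·1.73205/2 ≈ 24.9762/2 ≈ 12.4881
(b) Area = (√3/4)·s² = (√3/4)·14.42² = (√3/4)·207.9364 ≈ 0.433013·207.9364 ≈ 90.0391

Height = 12.49, Area = 90.04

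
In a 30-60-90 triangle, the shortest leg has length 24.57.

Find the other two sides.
In a 30-60-90 triangle the sides are in ratio 1 : √3 : 2 (short leg : long leg : hypotenuse).
Long leg = 24.57·√3 ≈ 24.57·1.73205 ≈ 42.5565
Hypotenuse = 2·24.57 = 49.14

Long leg = 24.57√3 = 42.56, Hypotenuse = 49.14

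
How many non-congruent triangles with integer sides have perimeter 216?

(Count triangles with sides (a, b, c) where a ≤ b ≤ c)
Let a ≤ b ≤ c with a + b + c = 216. The only binding inequality is a + b > c, i.e. 216 − c > c, so c < 216/2; and c ≥ 216/3 since c is the largest side.
So 72 ≤ c ≤ 107. For each c, b runs from ⌈(216 − c)/2⌉ up to c (then a = 216 − b − c satisfies 1 ≤ a ≤ b automatically), giving c − ⌈(216 − c)/2⌉ + 1 choices.
Summing over c: 1 + 2 + 4 + 5 + … + 52 + 53  (36 terms, c = 72, …, 107) = 972
Check (closed form: nearest integer to p²/48 for even p, (p+3)²/48 for odd p): 216²/48 = 46656/48 ≈ 972.00 → 972

972 triangles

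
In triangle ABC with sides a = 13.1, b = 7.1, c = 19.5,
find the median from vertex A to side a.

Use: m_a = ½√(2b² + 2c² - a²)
m_a = ½√(2·7.1² + 2·19.5² − 13.1²) = ½√(2·50.41 + 2·380.25 − 171.61) = ½√(100.82 + 760.5 − 171.61) = ½√689.71
√689.71 ≈ 26.2623, so m_a ≈ 13.1312

m_a = 13.13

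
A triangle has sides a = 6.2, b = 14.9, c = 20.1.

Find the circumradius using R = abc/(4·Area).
First find the area with Heron's formula.
s = (6.2 + 14.9 + 20.1)/2 = 20.6
Area = √(s(s−a)(s−b)(s−c)) = √(20.6·14.4·5.7·0.5) ≈ √845.424 ≈ 29.0762
abc = 6.2·14.9·20.1 = 1856.838
R = abc/(4·Area) ≈ 1856.838/(4·29.0762) = 1856.838/116.305 ≈ 15.9653

R = 15.97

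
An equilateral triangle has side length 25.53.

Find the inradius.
r = Area/s with s the semi-perimeter.
Area = (√3/4)·25.53² = (√3/4)·651.7809 ≈ 0.433013·651.7809 ≈ 282.229
s = 3·25.53/2 = 38.295
r ≈ 282.229/38.295 ≈ 7.36988
(Equivalently r = side/(2√3) = 25.53/3.4641 ≈ 7.36988.)

r = 7.37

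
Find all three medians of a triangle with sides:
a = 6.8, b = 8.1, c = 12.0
Median formula: m_a = ½√(2b² + 2c² − a²) (and cyclically). a² = 46.24, b² = 65.61, c² = 144.
m_a = ½√(2·65.61 + 2·144 − 46.24) = ½√372.98 ≈ ½·19.3127 ≈ 9.65635
m_b = ½√(2·46.24 + 2·144 − 65.61) = ½√314.87 ≈ ½·17.7446 ≈ 8.87229
m_c = ½√(2·46.24 + 2·65.61 − 144) = ½√79.7 ≈ ½·8.92749 ≈ 4.46374

m_a = 9.656, m_b = 8.872, m_c = 4.464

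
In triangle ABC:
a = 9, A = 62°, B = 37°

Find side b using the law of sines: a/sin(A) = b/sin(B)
a/sin(A) = b/sin(B)  ⇒  b = a·sin(B)/sin(A) = 9·sin(37°)/sin(62°)
sin(37°) ≈ 0.601815, sin(62°) ≈ 0.882948
b ≈ 9·0.601815/0.882948 ≈ 5.41634/0.882948 ≈ 6.13438

b = 6.134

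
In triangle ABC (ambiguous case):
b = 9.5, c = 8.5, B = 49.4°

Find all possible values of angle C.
b/sin(B) = c/sin(C)  ⇒  sin(C) = c·sin(B)/b = 8.5·sin(49.4°)/9.5
sin(49.4°) ≈ 0.759271
sin(C) ≈ 8.5·0.759271/9.5 ≈ 6.45381/9.5 ≈ 0.679348
Candidate 1: C₁ = arcsin(0.679348) ≈ 42.7927°  →  A = 180° − 49.4° − 42.7927° ≈ 87.8073° > 0, valid
Candidate 2: C₂ = 180° − C₁ ≈ 137.207°  →  A = 180° − 49.4° − 137.207° ≈ -6.6073° ≤ 0, not a valid triangle

C = 42.79° (one solution)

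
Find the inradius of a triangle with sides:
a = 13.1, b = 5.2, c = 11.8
r = Area/s where s is the semi-perimeter.
s = (13.1 + 5.2 + 11.8)/2 = 30.1/2 = 15.05
Area = √(s(s−a)(s−b)(s−c)) = √(15.05·1.95·9.85·3.25) ≈ √939.487 ≈ 30.651
r ≈ 30.651/15.05 ≈ 2.03661

r = 2.037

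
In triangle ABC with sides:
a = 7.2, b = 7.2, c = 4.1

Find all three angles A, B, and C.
Law of cosines for each angle (a² = 51.84, b² = 51.84, c² = 16.81):
cos(A) = (b² + c² − a²)/(2bc) = (51.84 + 16.81 − 51.84)/(2·7.2·4.1) = 16.81/59.04 ≈ 0.284722  ⇒  A ≈ 73.4578°
cos(B) = (a² + c² − b²)/(2ac) = (51.84 + 16.81 − 51.84)/(2·7.2·4.1) = 16.81/59.04 ≈ 0.284722  ⇒  B ≈ 73.4578°
cos(C) = (a² + b² − c²)/(2ab) = (51.84 + 51.84 − 16.81)/(2·7.2·7.2) = 86.87/103.68 ≈ 0.837867  ⇒  C ≈ 33.0845°
Check: A + B + C ≈ 180°

A = 73.46°, B = 73.46°, C = 33.08°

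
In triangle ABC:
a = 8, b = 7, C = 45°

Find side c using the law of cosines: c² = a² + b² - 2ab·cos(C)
c² = 8² + 7² − 2·8·7·cos(45°)
cos(45°) ≈ 0.707107
c² ≈ 64 + 49 − 112·(0.707107) ≈ 113 − 79.196 ≈ 33.804
c ≈ √33.804 ≈ 5.81412

c = 5.814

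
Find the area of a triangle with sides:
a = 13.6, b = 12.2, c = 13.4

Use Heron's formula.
s = (13.6 + 12.2 + 13.4)/2 = 39.2/2 = 19.6
s − a = 6, s − b = 7.4, s − c = 6.2
s(s−a)(s−b)(s−c) = 19.6·6·7.4·6.2 ≈ 5395.49
Area = √5395.49 ≈ 73.454

Area = 73.45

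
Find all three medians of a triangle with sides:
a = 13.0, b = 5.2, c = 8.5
Median formula: m_a = ½√(2b² + 2c² − a²) (and cyclically). a² = 169, b² = 27.04, c² = 72.25.
m_a = ½√(2·27.04 + 2·72.25 − 169) = ½√29.58 ≈ ½·5.43875 ≈ 2.71937
m_b = ½√(2·169 + 2·72.25 − 27.04) = ½√455.46 ≈ ½·21.3415 ≈ 10.6708
m_c = ½√(2·169 + 2·27.04 − 72.25) = ½√319.83 ≈ ½·17.8838 ≈ 8.9419

m_a = 2.719, m_b = 10.67, m_c = 8.942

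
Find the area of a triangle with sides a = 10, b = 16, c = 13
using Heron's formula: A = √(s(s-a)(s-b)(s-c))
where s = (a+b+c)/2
s = (10 + 16 + 13)/2 = 39/2 = 19.5
s − a = 9.5, s − b = 3.5, s − c = 6.5
s(s−a)(s−b)(s−c) = 19.5·9.5·3.5·6.5 = 4214.4375
Area = √4214.4375 ≈ 64.9187

s = 19.5, Area = 64.92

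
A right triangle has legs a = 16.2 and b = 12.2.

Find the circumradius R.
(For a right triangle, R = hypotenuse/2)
Hypotenuse c = √(a² + b²) = √(262.44 + 148.84) = √411.28 ≈ 20.28
R = c/2 ≈ 20.28/2 ≈ 10.14

R = 10.14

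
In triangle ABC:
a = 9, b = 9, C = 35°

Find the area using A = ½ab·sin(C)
A = ½·a·b·sin(C) = ½·9·9·sin(35°)
sin(35°) ≈ 0.573576
A ≈ ½·81·0.573576 = 40.5·0.573576 ≈ 23.2298

Area = 23.23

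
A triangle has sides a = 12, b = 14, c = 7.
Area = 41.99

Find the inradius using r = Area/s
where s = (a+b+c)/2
s = (12 + 14 + 7)/2 = 33/2 = 16.5
r = Area/s = 41.99/16.5 ≈ 2.54485

r = 2.545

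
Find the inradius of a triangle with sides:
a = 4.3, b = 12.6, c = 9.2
r = Area/s where s is the semi-perimeter.
s = (4.3 + 12.6 + 9.2)/2 = 26.1/2 = 13.05
Area = √(s(s−a)(s−b)(s−c)) = √(13.05·8.75·0.45·3.85) ≈ √197.83 ≈ 14.0652
r ≈ 14.0652/13.05 ≈ 1.07779

r = 1.078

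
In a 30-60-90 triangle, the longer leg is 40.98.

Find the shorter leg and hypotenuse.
In a 30-60-90 triangle the sides are in ratio 1 : √3 : 2, so short leg = long leg/√3 and hypotenuse = 2·(short leg).
Short leg = 40.98/√3 ≈ 40.98/1.73205 ≈ 23.6598
Hypotenuse = 2·23.6598 ≈ 47.3196

Short leg = 23.66, Hypotenuse = 47.32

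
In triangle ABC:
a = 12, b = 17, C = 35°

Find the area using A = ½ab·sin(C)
A = ½·a·b·sin(C) = ½·12·17·sin(35°)
sin(35°) ≈ 0.573576
A ≈ ½·204·0.573576 = 102·0.573576 ≈ 58.5048

Area = 58.5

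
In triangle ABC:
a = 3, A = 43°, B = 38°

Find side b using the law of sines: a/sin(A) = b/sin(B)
a/sin(A) = b/sin(B)  ⇒  b = a·sin(B)/sin(A) = 3·sin(38°)/sin(43°)
sin(38°) ≈ 0.615661, sin(43°) ≈ 0.681998
b ≈ 3·0.615661/0.681998 ≈ 1.84698/0.681998 ≈ 2.70819

b = 2.708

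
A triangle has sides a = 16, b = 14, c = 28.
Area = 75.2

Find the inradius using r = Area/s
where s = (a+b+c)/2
s = (16 + 14 + 28)/2 = 58/2 = 29
r = Area/s = 75.2/29 ≈ 2.5931

r = 2.593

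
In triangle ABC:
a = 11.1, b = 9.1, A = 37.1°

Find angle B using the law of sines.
a/sin(A) = b/sin(B)  ⇒  sin(B) = b·sin(A)/a = 9.1·sin(37.1°)/11.1
sin(37.1°) ≈ 0.603208
sin(B) ≈ 9.1·0.603208/11.1 ≈ 5.48919/11.1 ≈ 0.494522
B = arcsin(0.494522) ≈ 29.6382°
(Since b ≤ a we need B ≤ A, so the obtuse alternative 180° − 29.6382° ≈ 150.362° is rejected.)

B = 29.64°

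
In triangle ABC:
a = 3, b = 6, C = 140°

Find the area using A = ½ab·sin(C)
A = ½·a·b·sin(C) = ½·3·6·sin(140°)
sin(140°) ≈ 0.642788
A ≈ ½·18·0.642788 = 9·0.642788 ≈ 5.78509

Area = 5.785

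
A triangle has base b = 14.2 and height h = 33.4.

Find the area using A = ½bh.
A = ½·b·h = ½·14.2·33.4 = ½·474.28 = 237.14

Area = 237.14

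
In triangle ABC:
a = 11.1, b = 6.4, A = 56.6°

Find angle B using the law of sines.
a/sin(A) = b/sin(B)  ⇒  sin(B) = b·sin(A)/a = 6.4·sin(56.6°)/11.1
sin(56.6°) ≈ 0.834848
sin(B) ≈ 6.4·0.834848/11.1 ≈ 5.34303/11.1 ≈ 0.481354
B = arcsin(0.481354) ≈ 28.7739°
(Since b ≤ a we need B ≤ A, so the obtuse alternative 180° − 28.7739° ≈ 151.226° is rejected.)

B = 28.77°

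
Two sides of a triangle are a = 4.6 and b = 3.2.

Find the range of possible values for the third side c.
Triangle inequality: |a − b| < c < a + b
|a − b| = |4.6 − 3.2| = 1.4
a + b = 4.6 + 3.2 = 7.8

1.4 < c < 7.8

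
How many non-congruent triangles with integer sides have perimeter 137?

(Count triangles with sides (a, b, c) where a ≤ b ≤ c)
Let a ≤ b ≤ c with a + b + c = 137. The only binding inequality is a + b > c, i.e. 137 − c > c, so c < 137/2; and c ≥ 137/3 since c is the largest side.
So 46 ≤ c ≤ 68. For each c, b runs from ⌈(137 − c)/2⌉ up to c (then a = 137 − b − c satisfies 1 ≤ a ≤ b automatically), giving c − ⌈(137 − c)/2⌉ + 1 choices.
Summing over c: 1 + 3 + 4 + 6 + … + 33 + 34  (23 terms, c = 46, …, 68) = 408
Check (closed form: nearest integer to p²/48 for even p, (p+3)²/48 for odd p): (137+3)²/48 = 140²/48 = 19600/48 ≈ 408.33 → 408

408 triangles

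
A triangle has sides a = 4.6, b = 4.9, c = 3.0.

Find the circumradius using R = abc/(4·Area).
First find the area with Heron's formula.
s = (4.6 + 4.9 + 3.0)/2 = 6.25
Area = √(s(s−a)(s−b)(s−c)) = √(6.25·1.65·1.35·3.25) ≈ √45.2461 ≈ 6.72652
abc = 4.6·4.9·3.0 = 67.62
R = abc/(4·Area) ≈ 67.62/(4·6.72652) = 67.62/26.9061 ≈ 2.51319

R = 2.513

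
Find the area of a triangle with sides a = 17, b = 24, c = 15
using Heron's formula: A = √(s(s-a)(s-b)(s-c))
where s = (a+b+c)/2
s = (17 + 24 + 15)/2 = 56/2 = 28
s − a = 11, s − b = 4, s − c = 13
s(s−a)(s−b)(s−c) = 28·11·4·13 = 16016
Area = √16016 ≈ 126.554

s = 28.0, Area = 126.6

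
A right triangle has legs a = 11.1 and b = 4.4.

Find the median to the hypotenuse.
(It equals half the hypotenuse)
Hypotenuse c = √(a² + b²) = √(123.21 + 19.36) = √142.57 ≈ 11.9403
Median to hypotenuse = c/2 ≈ 11.9403/2 ≈ 5.97013

Median = 5.97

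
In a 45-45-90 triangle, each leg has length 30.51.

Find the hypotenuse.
In a 45-45-90 triangle the sides are in ratio 1 : 1 : √2, so hypotenuse = leg·√2.
Hypotenuse = 30.51·√2 ≈ 30.51·1.41421 ≈ 43.1477

Hypotenuse = 30.51√2 = 43.15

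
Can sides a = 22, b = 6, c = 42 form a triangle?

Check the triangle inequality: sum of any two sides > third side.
a + b vs c: 22 + 6 = 28 ≤ 42  ✗
a + c vs b: 22 + 42 = 64 > 6  ✓
b + c vs a: 6 + 42 = 48 > 22  ✓

No: 22 + 6 = 28 is not > 42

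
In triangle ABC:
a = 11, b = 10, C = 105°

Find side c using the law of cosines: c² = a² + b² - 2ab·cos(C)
c² = 11² + 10² − 2·11·10·cos(105°)
cos(105°) ≈ -0.258819
c² ≈ 121 + 100 − 220·(-0.258819) ≈ 221 + 56.9402 ≈ 277.94
c ≈ √277.94 ≈ 16.6715

c = 16.67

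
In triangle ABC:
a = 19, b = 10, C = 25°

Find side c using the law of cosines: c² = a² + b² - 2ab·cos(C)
c² = 19² + 10² − 2·19·10·cos(25°)
cos(25°) ≈ 0.906308
c² ≈ 361 + 100 − 380·(0.906308) ≈ 461 − 344.397 ≈ 116.603
c ≈ √116.603 ≈ 10.7983

c = 10.8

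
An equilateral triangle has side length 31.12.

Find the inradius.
r = Area/s with s the semi-perimeter.
Area = (√3/4)·31.12² = (√3/4)·968.4544 ≈ 0.433013·968.4544 ≈ 419.353
s = 3·31.12/2 = 46.68
r ≈ 419.353/46.68 ≈ 8.98357
(Equivalently r = side/(2√3) = 31.12/3.4641 ≈ 8.98357.)

r = 8.984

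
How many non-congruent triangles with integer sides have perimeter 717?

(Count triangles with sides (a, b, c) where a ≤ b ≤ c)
Let a ≤ b ≤ c with a + b + c = 717. The only binding inequality is a + b > c, i.e. 717 − c > c, so c < 717/2; and c ≥ 717/3 since c is the largest side.
So 239 ≤ c ≤ 358. For each c, b runs from ⌈(717 − c)/2⌉ up to c (then a = 717 − b − c satisfies 1 ≤ a ≤ b automatically), giving c − ⌈(717 − c)/2⌉ + 1 choices.
Summing over c: 1 + 2 + 4 + 5 + … + 178 + 179  (120 terms, c = 239, …, 358) = 10800
Check (closed form: nearest integer to p²/48 for even p, (p+3)²/48 for odd p): (717+3)²/48 = 720²/48 = 518400/48 ≈ 10800.00 → 10800

10800 triangles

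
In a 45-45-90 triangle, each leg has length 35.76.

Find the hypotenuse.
In a 45-45-90 triangle the sides are in ratio 1 : 1 : √2, so hypotenuse = leg·√2.
Hypotenuse = 35.76·√2 ≈ 35.76·1.41421 ≈ 50.5723

Hypotenuse = 35.76√2 = 50.57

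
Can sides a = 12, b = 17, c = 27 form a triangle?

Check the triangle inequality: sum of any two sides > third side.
a + b vs c: 12 + 17 = 29 > 27  ✓
a + c vs b: 12 + 27 = 39 > 17  ✓
b + c vs a: 17 + 27 = 44 > 12  ✓

Yes, triangle inequality satisfied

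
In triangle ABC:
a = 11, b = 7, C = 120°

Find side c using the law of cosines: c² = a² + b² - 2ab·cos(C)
c² = 11² + 7² − 2·11·7·cos(120°)
cos(120°) ≈ -0.5
c² ≈ 121 + 49 − 154·(-0.5) ≈ 170 + 77 ≈ 247
c ≈ √247 ≈ 15.7162

c = 15.72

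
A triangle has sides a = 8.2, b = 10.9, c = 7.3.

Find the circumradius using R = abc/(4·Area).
First find the area with Heron's formula.
s = (8.2 + 10.9 + 7.3)/2 = 13.2
Area = √(s(s−a)(s−b)(s−c)) = √(13.2·5·2.3·5.9) ≈ √895.62 ≈ 29.9269
abc = 8.2·10.9·7.3 = 652.474
R = abc/(4·Area) ≈ 652.474/(4·29.9269) = 652.474/119.708 ≈ 5.45056

R = 5.451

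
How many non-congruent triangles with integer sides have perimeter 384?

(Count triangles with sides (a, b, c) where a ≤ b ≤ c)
Let a ≤ b ≤ c with a + b + c = 384. The only binding inequality is a + b > c, i.e. 384 − c > c, so c < 384/2; and c ≥ 384/3 since c is the largest side.
So 128 ≤ c ≤ 191. For each c, b runs from ⌈(384 − c)/2⌉ up to c (then a = 384 − b − c satisfies 1 ≤ a ≤ b automatically), giving c − ⌈(384 − c)/2⌉ + 1 choices.
Summing over c: 1 + 2 + 4 + 5 + … + 94 + 95  (64 terms, c = 128, …, 191) = 3072
Check (closed form: nearest integer to p²/48 for even p, (p+3)²/48 for odd p): 384²/48 = 147456/48 ≈ 3072.00 → 3072

3072 triangles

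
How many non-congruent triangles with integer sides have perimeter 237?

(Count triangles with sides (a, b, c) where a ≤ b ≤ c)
Let a ≤ b ≤ c with a + b + c = 237. The only binding inequality is a + b > c, i.e. 237 − c > c, so c < 237/2; and c ≥ 237/3 since c is the largest side.
So 79 ≤ c ≤ 118. For each c, b runs from ⌈(237 − c)/2⌉ up to c (then a = 237 − b − c satisfies 1 ≤ a ≤ b automatically), giving c − ⌈(237 − c)/2⌉ + 1 choices.
Summing over c: 1 + 2 + 4 + 5 + … + 58 + 59  (40 terms, c = 79, …, 118) = 1200
Check (closed form: nearest integer to p²/48 for even p, (p+3)²/48 for odd p): (237+3)²/48 = 240²/48 = 57600/48 ≈ 1200.00 → 1200

1200 triangles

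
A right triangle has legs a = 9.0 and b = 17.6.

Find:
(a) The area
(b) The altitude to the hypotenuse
(a) The legs are perpendicular, so Area = ½·a·b = ½·9.0·17.6 = ½·158.4 = 79.2
(b) Hypotenuse c = √(a² + b²) = √(81 + 309.76) = √390.76 ≈ 19.7677
    Area = ½·c·h_c  ⇒  h_c = 2·Area/c = 158.4/19.7677 ≈ 8.01309

Area = 79.2, h_c = 8.013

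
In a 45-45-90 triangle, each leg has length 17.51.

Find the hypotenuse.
In a 45-45-90 triangle the sides are in ratio 1 : 1 : √2, so hypotenuse = leg·√2.
Hypotenuse = 17.51·√2 ≈ 17.51·1.41421 ≈ 24.7629

Hypotenuse = 17.51√2 = 24.76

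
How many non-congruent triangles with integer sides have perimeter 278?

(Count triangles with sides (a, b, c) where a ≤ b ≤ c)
Let a ≤ b ≤ c with a + b + c = 278. The only binding inequality is a + b > c, i.e. 278 − c > c, so c < 278/2; and c ≥ 278/3 since c is the largest side.
So 93 ≤ c ≤ 138. For each c, b runs from ⌈(278 − c)/2⌉ up to c (then a = 278 − b − c satisfies 1 ≤ a ≤ b automatically), giving c − ⌈(278 − c)/2⌉ + 1 choices.
Summing over c: 1 + 3 + 4 + 6 + … + 67 + 69  (46 terms, c = 93, …, 138) = 1610
Check (closed form: nearest integer to p²/48 for even p, (p+3)²/48 for odd p): 278²/48 = 77284/48 ≈ 1610.08 → 1610

1610 triangles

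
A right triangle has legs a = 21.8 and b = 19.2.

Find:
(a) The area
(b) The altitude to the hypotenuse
(a) The legs are perpendicular, so Area = ½·a·b = ½·21.8·19.2 = ½·418.56 = 209.28
(b) Hypotenuse c = √(a² + b²) = √(475.24 + 368.64) = √843.88 ≈ 29.0496
    Area = ½·c·h_c  ⇒  h_c = 2·Area/c = 418.56/29.0496 ≈ 14.4085

Area = 209.28, h_c = 14.41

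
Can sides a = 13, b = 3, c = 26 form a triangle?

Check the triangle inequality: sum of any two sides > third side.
a + b vs c: 13 + 3 = 16 ≤ 26  ✗
a + c vs b: 13 + 26 = 39 > 3  ✓
b + c vs a: 3 + 26 = 29 > 13  ✓

No: 13 + 3 = 16 is not > 26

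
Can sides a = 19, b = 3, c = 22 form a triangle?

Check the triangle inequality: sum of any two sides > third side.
a + b vs c: 19 + 3 = 22 ≤ 22  ✗
a + c vs b: 19 + 22 = 41 > 3  ✓
b + c vs a: 3 + 22 = 25 > 19  ✓

No: 19 + 3 = 22 is not > 22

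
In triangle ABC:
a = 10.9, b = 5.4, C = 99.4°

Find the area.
Two sides and the included angle (SAS): A = ½·a·b·sin(C) = ½·10.9·5.4·sin(99.4°)
sin(99.4°) ≈ 0.986572
A ≈ ½·58.86·0.986572 = 29.43·0.986572 ≈ 29.0348

Area = 29.03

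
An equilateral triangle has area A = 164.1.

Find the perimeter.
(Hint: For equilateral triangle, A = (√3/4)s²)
A = (√3/4)s²  ⇒  s² = 4A/√3 = 4·164.1/√3 = 656.4/1.73205 ≈ 378.973
s ≈ √378.973 ≈ 19.4672
Perimeter = 3s ≈ 3·19.4672 ≈ 58.4017

Perimeter = 58.4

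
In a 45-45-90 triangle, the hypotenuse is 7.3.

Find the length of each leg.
In a 45-45-90 triangle hypotenuse = leg·√2, so leg = hypotenuse/√2.
Leg = 7.3/√2 ≈ 7.3/1.41421 ≈ 5.16188

Each leg = 5.162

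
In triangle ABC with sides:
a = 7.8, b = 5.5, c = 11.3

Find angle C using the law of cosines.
c² = a² + b² − 2ab·cos(C)  ⇒  cos(C) = (a² + b² − c²)/(2ab)
cos(C) = (7.8² + 5.5² − 11.3²)/(2·7.8·5.5) = (60.84 + 30.25 − 127.69)/85.8 = -36.6/85.8 ≈ -0.426573
C = arccos(-0.426573) ≈ 115.25°

C = 115.3°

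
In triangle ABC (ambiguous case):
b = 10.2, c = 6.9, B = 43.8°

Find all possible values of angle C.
b/sin(B) = c/sin(C)  ⇒  sin(C) = c·sin(B)/b = 6.9·sin(43.8°)/10.2
sin(43.8°) ≈ 0.692143
sin(C) ≈ 6.9·0.692143/10.2 ≈ 4.77579/10.2 ≈ 0.468214
Candidate 1: C₁ = arcsin(0.468214) ≈ 27.9185°  →  A = 180° − 43.8° − 27.9185° ≈ 108.282° > 0, valid
Candidate 2: C₂ = 180° − C₁ ≈ 152.082°  →  A = 180° − 43.8° − 152.082° ≈ -15.8815° ≤ 0, not a valid triangle

C = 27.92° (one solution)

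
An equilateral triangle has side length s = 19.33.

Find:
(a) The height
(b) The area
(a) The height splits the triangle into two 30-60-90 halves: h = s·√3/2 = 19.33·1.73205/2 ≈ 33.4805/2 ≈ 16.7403
(b) Area = (√3/4)·s² = (√3/4)·19.33² = (√3/4)·373.6489 ≈ 0.433013·373.6489 ≈ 161.795

Height = 16.74, Area = 161.8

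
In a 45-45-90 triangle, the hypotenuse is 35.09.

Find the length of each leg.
In a 45-45-90 triangle hypotenuse = leg·√2, so leg = hypotenuse/√2.
Leg = 35.09/√2 ≈ 35.09/1.41421 ≈ 24.8124

Each leg = 24.81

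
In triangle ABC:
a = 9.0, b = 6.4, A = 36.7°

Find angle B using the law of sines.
a/sin(A) = b/sin(B)  ⇒  sin(B) = b·sin(A)/a = 6.4·sin(36.7°)/9.0
sin(36.7°) ≈ 0.597625
sin(B) ≈ 6.4·0.597625/9.0 ≈ 3.8248/9.0 ≈ 0.424978
B = arcsin(0.424978) ≈ 25.1493°
(Since b ≤ a we need B ≤ A, so the obtuse alternative 180° − 25.1493° ≈ 154.851° is rejected.)

B = 25.15°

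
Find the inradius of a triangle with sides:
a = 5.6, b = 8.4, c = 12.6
r = Area/s where s is the semi-perimeter.
s = (5.6 + 8.4 + 12.6)/2 = 26.6/2 = 13.3
Area = √(s(s−a)(s−b)(s−c)) = √(13.3·7.7·4.9·0.7) ≈ √351.266 ≈ 18.7421
r ≈ 18.7421/13.3 ≈ 1.40918

r = 1.409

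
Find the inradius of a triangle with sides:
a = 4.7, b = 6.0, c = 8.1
r = Area/s where s is the semi-perimeter.
s = (4.7 + 6.0 + 8.1)/2 = 18.8/2 = 9.4
Area = √(s(s−a)(s−b)(s−c)) = √(9.4·4.7·3.4·1.3) ≈ √195.276 ≈ 13.9741
r ≈ 13.9741/9.4 ≈ 1.48661

r = 1.487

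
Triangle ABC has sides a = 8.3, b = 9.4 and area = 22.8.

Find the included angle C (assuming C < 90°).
Area = ½·a·b·sin(C)  ⇒  sin(C) = 2·Area/(a·b) = 2·22.8/(8.3·9.4) = 45.6/78.02 ≈ 0.584466
C = arcsin(0.584466) ≈ 35.7652° (taking the acute solution since C < 90°)

C = 35.77°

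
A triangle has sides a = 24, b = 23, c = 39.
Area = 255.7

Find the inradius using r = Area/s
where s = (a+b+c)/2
s = (24 + 23 + 39)/2 = 86/2 = 43
r = Area/s = 255.7/43 ≈ 5.94651

r = 5.947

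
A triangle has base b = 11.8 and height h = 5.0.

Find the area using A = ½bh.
A = ½·b·h = ½·11.8·5.0 = ½·59 = 29.5

Area = 29.5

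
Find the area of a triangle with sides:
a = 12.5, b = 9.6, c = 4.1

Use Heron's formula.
s = (12.5 + 9.6 + 4.1)/2 = 26.2/2 = 13.1
s − a = 0.6, s − b = 3.5, s − c = 9
s(s−a)(s−b)(s−c) = 13.1·0.6·3.5·9 ≈ 247.59
Area = √247.59 ≈ 15.735

Area = 15.73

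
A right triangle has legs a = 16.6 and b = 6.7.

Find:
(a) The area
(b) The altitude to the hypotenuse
(a) The legs are perpendicular, so Area = ½·a·b = ½·16.6·6.7 = ½·111.22 = 55.61
(b) Hypotenuse c = √(a² + b²) = √(275.56 + 44.89) = √320.45 ≈ 17.9011
    Area = ½·c·h_c  ⇒  h_c = 2·Area/c = 111.22/17.9011 ≈ 6.21302

Area = 55.61, h_c = 6.213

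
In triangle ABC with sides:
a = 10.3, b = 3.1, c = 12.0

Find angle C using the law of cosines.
c² = a² + b² − 2ab·cos(C)  ⇒  cos(C) = (a² + b² − c²)/(2ab)
cos(C) = (10.3² + 3.1² − 12.0²)/(2·10.3·3.1) = (106.09 + 9.61 − 144)/63.86 = -28.3/63.86 ≈ -0.443157
C = arccos(-0.443157) ≈ 116.305°

C = 116.3°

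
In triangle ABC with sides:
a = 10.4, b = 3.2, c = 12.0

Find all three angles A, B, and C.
Law of cosines for each angle (a² = 108.16, b² = 10.24, c² = 144):
cos(A) = (b² + c² − a²)/(2bc) = (10.24 + 144 − 108.16)/(2·3.2·12.0) = 46.08/76.8 ≈ 0.6  ⇒  A ≈ 53.1301°
cos(B) = (a² + c² − b²)/(2ac) = (108.16 + 144 − 10.24)/(2·10.4·12.0) = 241.92/249.6 ≈ 0.969231  ⇒  B ≈ 14.25°
cos(C) = (a² + b² − c²)/(2ab) = (108.16 + 10.24 − 144)/(2·10.4·3.2) = -25.6/66.56 ≈ -0.384615  ⇒  C ≈ 112.62°
Check: A + B + C ≈ 180°

A = 53.13°, B = 14.25°, C = 112.6°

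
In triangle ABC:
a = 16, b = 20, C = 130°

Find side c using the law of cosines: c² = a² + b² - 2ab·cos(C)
c² = 16² + 20² − 2·16·20·cos(130°)
cos(130°) ≈ -0.642788
c² ≈ 256 + 400 − 640·(-0.642788) ≈ 656 + 411.384 ≈ 1067.38
c ≈ √1067.38 ≈ 32.6708

c = 32.67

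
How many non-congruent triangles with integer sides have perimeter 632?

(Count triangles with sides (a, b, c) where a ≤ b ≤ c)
Let a ≤ b ≤ c with a + b + c = 632. The only binding inequality is a + b > c, i.e. 632 − c > c, so c < 632/2; and c ≥ 632/3 since c is the largest side.
So 211 ≤ c ≤ 315. For each c, b runs from ⌈(632 − c)/2⌉ up to c (then a = 632 − b − c satisfies 1 ≤ a ≤ b automatically), giving c − ⌈(632 − c)/2⌉ + 1 choices.
Summing over c: 1 + 3 + 4 + 6 + … + 156 + 157  (105 terms, c = 211, …, 315) = 8321
Check (closed form: nearest integer to p²/48 for even p, (p+3)²/48 for odd p): 632²/48 = 399424/48 ≈ 8321.33 → 8321

8321 triangles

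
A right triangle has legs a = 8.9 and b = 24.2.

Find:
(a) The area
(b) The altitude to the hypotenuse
(a) The legs are perpendicular, so Area = ½·a·b = ½·8.9·24.2 = ½·215.38 = 107.69
(b) Hypotenuse c = √(a² + b²) = √(79.21 + 585.64) = √664.85 ≈ 25.7847
    Area = ½·c·h_c  ⇒  h_c = 2·Area/c = 215.38/25.7847 ≈ 8.35302

Area = 107.69, h_c = 8.353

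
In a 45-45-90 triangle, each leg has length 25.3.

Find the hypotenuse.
In a 45-45-90 triangle the sides are in ratio 1 : 1 : √2, so hypotenuse = leg·√2.
Hypotenuse = 25.3·√2 ≈ 25.3·1.41421 ≈ 35.7796

Hypotenuse = 25.3√2 = 35.78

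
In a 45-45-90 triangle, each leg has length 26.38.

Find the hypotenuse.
In a 45-45-90 triangle the sides are in ratio 1 : 1 : √2, so hypotenuse = leg·√2.
Hypotenuse = 26.38·√2 ≈ 26.38·1.41421 ≈ 37.307

Hypotenuse = 26.38√2 = 37.31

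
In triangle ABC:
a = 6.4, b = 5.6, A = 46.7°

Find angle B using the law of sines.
a/sin(A) = b/sin(B)  ⇒  sin(B) = b·sin(A)/a = 5.6·sin(46.7°)/6.4
sin(46.7°) ≈ 0.727773
sin(B) ≈ 5.6·0.727773/6.4 ≈ 4.07553/6.4 ≈ 0.636801
B = arcsin(0.636801) ≈ 39.5537°
(Since b ≤ a we need B ≤ A, so the obtuse alternative 180° − 39.5537° ≈ 140.446° is rejected.)

B = 39.55°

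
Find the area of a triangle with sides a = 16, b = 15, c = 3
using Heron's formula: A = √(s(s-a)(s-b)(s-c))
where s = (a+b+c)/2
s = (16 + 15 + 3)/2 = 34/2 = 17
s − a = 1, s − b = 2, s − c = 14
s(s−a)(s−b)(s−c) = 17·1·2·14 = 476
Area = √476 ≈ 21.8174

s = 17.0, Area = 21.82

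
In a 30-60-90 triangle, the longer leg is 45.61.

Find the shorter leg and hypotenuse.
In a 30-60-90 triangle the sides are in ratio 1 : √3 : 2, so short leg = long leg/√3 and hypotenuse = 2·(short leg).
Short leg = 45.61/√3 ≈ 45.61/1.73205 ≈ 26.3329
Hypotenuse = 2·26.3329 ≈ 52.6659

Short leg = 26.33, Hypotenuse = 52.67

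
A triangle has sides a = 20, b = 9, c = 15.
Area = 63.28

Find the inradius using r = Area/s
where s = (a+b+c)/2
s = (20 + 9 + 15)/2 = 44/2 = 22
r = Area/s = 63.28/22 ≈ 2.87636

r = 2.876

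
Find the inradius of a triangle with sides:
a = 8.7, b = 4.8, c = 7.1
r = Area/s where s is the semi-perimeter.
s = (8.7 + 4.8 + 7.1)/2 = 20.6/2 = 10.3
Area = √(s(s−a)(s−b)(s−c)) = √(10.3·1.6·5.5·3.2) ≈ √290.048 ≈ 17.0308
r ≈ 17.0308/10.3 ≈ 1.65348

r = 1.653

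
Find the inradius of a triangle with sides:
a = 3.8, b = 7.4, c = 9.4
r = Area/s where s is the semi-perimeter.
s = (3.8 + 7.4 + 9.4)/2 = 20.6/2 = 10.3
Area = √(s(s−a)(s−b)(s−c)) = √(10.3·6.5·2.9·0.9) ≈ √174.739 ≈ 13.2189
r ≈ 13.2189/10.3 ≈ 1.28339

r = 1.283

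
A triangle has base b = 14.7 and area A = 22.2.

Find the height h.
A = ½·b·h  ⇒  h = 2A/b = 2·22.2/14.7 = 44.4/14.7 ≈ 3.02041

h = 3.02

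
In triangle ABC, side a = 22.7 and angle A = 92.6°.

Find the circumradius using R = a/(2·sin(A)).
R = a/(2·sin(A)) = 22.7/(2·sin(92.6°))
sin(92.6°) ≈ 0.998971
R ≈ 22.7/(2·0.998971) = 22.7/1.99794 ≈ 11.3617

R = 11.36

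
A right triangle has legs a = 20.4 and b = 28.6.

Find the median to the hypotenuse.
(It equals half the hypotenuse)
Hypotenuse c = √(a² + b²) = √(416.16 + 817.96) = √1234.12 ≈ 35.13
Median to hypotenuse = c/2 ≈ 35.13/2 ≈ 17.565

Median = 17.57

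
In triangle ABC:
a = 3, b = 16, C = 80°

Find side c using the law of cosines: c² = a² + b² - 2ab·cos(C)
c² = 3² + 16² − 2·3·16·cos(80°)
cos(80°) ≈ 0.173648
c² ≈ 9 + 256 − 96·(0.173648) ≈ 265 − 16.6702 ≈ 248.33
c ≈ √248.33 ≈ 15.7585

c = 15.76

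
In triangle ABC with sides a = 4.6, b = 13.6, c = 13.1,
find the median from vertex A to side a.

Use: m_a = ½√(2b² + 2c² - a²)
m_a = ½√(2·13.6² + 2·13.1² − 4.6²) = ½√(2·184.96 + 2·171.61 − 21.16) = ½√(369.92 + 343.22 − 21.16) = ½√691.98
√691.98 ≈ 26.3055, so m_a ≈ 13.1528

m_a = 13.15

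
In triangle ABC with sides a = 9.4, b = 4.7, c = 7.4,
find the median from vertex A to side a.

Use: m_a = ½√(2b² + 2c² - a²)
m_a = ½√(2·4.7² + 2·7.4² − 9.4²) = ½√(2·22.09 + 2·54.76 − 88.36) = ½√(44.18 + 109.52 − 88.36) = ½√65.34
√65.34 ≈ 8.08332, so m_a ≈ 4.04166

m_a = 4.042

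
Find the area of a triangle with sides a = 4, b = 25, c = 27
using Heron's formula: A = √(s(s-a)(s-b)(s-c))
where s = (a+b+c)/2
s = (4 + 25 + 27)/2 = 56/2 = 28
s − a = 24, s − b = 3, s − c = 1
s(s−a)(s−b)(s−c) = 28·24·3·1 = 2016
Area = √2016 ≈ 44.8999

s = 28.0, Area = 44.9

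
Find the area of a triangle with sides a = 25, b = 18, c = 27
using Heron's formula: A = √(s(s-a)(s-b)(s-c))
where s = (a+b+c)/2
s = (25 + 18 + 27)/2 = 70/2 = 35
s − a = 10, s − b = 17, s − c = 8
s(s−a)(s−b)(s−c) = 35·10·17·8 = 47600
Area = √47600 ≈ 218.174

s = 35.0, Area = 218.2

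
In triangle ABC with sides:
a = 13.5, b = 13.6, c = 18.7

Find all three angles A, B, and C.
Law of cosines for each angle (a² = 182.25, b² = 184.96, c² = 349.69):
cos(A) = (b² + c² − a²)/(2bc) = (184.96 + 349.69 − 182.25)/(2·13.6·18.7) = 352.4/508.64 ≈ 0.692828  ⇒  A ≈ 46.1456°
cos(B) = (a² + c² − b²)/(2ac) = (182.25 + 349.69 − 184.96)/(2·13.5·18.7) = 346.98/504.9 ≈ 0.687225  ⇒  B ≈ 46.5891°
cos(C) = (a² + b² − c²)/(2ab) = (182.25 + 184.96 − 349.69)/(2·13.5·13.6) = 17.52/367.2 ≈ 0.0477124  ⇒  C ≈ 87.2652°
Check: A + B + C ≈ 180°

A = 46.15°, B = 46.59°, C = 87.27°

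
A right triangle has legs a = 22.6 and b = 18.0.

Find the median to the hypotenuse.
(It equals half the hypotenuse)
Hypotenuse c = √(a² + b²) = √(510.76 + 324) = √834.76 ≈ 28.8922
Median to hypotenuse = c/2 ≈ 28.8922/2 ≈ 14.4461

Median = 14.45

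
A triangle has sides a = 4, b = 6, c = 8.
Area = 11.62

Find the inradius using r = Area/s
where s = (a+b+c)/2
s = (4 + 6 + 8)/2 = 18/2 = 9
r = Area/s = 11.62/9 ≈ 1.29111

r = 1.291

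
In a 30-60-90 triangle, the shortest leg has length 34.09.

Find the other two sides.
In a 30-60-90 triangle the sides are in ratio 1 : √3 : 2 (short leg : long leg : hypotenuse).
Long leg = 34.09·√3 ≈ 34.09·1.73205 ≈ 59.0456
Hypotenuse = 2·34.09 = 68.18

Long leg = 34.09√3 = 59.05, Hypotenuse = 68.18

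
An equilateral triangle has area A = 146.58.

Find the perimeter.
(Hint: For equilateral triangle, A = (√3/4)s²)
A = (√3/4)s²  ⇒  s² = 4A/√3 = 4·146.58/√3 = 586.32/1.73205 ≈ 338.512
s ≈ √338.512 ≈ 18.3987
Perimeter = 3s ≈ 3·18.3987 ≈ 55.1961

Perimeter = 55.2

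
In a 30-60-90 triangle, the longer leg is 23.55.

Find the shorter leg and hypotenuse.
In a 30-60-90 triangle the sides are in ratio 1 : √3 : 2, so short leg = long leg/√3 and hypotenuse = 2·(short leg).
Short leg = 23.55/√3 ≈ 23.55/1.73205 ≈ 13.5966
Hypotenuse = 2·13.5966 ≈ 27.1932

Short leg = 13.6, Hypotenuse = 27.19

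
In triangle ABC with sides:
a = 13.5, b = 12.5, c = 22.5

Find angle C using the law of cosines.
c² = a² + b² − 2ab·cos(C)  ⇒  cos(C) = (a² + b² − c²)/(2ab)
cos(C) = (13.5² + 12.5² − 22.5²)/(2·13.5·12.5) = (182.25 + 156.25 − 506.25)/337.5 = -167.75/337.5 ≈ -0.497037
C = arccos(-0.497037) ≈ 119.804°

C = 119.8°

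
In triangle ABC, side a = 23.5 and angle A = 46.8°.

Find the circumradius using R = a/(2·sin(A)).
R = a/(2·sin(A)) = 23.5/(2·sin(46.8°))
sin(46.8°) ≈ 0.728969
R ≈ 23.5/(2·0.728969) = 23.5/1.45794 ≈ 16.1187

R = 16.12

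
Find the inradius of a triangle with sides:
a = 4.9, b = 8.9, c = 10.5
r = Area/s where s is the semi-perimeter.
s = (4.9 + 8.9 + 10.5)/2 = 24.3/2 = 12.15
Area = √(s(s−a)(s−b)(s−c)) = √(12.15·7.25·3.25·1.65) ≈ √472.369 ≈ 21.7341
r ≈ 21.7341/12.15 ≈ 1.78881

r = 1.789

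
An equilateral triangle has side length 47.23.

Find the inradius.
r = Area/s with s the semi-perimeter.
Area = (√3/4)·47.23² = (√3/4)·2230.6729 ≈ 0.433013·2230.6729 ≈ 965.91
s = 3·47.23/2 = 70.845
r ≈ 965.91/70.845 ≈ 13.6341
(Equivalently r = side/(2√3) = 47.23/3.4641 ≈ 13.6341.)

r = 13.63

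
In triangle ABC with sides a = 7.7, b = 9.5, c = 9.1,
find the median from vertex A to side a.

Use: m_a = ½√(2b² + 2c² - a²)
m_a = ½√(2·9.5² + 2·9.1² − 7.7²) = ½√(2·90.25 + 2·82.81 − 59.29) = ½√(180.5 + 165.62 − 59.29) = ½√286.83
√286.83 ≈ 16.9361, so m_a ≈ 8.46803

m_a = 8.468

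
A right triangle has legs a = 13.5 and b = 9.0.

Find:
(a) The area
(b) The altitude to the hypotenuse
(a) The legs are perpendicular, so Area = ½·a·b = ½·13.5·9.0 = ½·121.5 = 60.75
(b) Hypotenuse c = √(a² + b²) = √(182.25 + 81) = √263.25 ≈ 16.225
    Area = ½·c·h_c  ⇒  h_c = 2·Area/c = 121.5/16.225 ≈ 7.48845

Area = 60.75, h_c = 7.488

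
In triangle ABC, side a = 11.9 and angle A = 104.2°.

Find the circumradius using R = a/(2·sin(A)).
R = a/(2·sin(A)) = 11.9/(2·sin(104.2°))
sin(104.2°) ≈ 0.969445
R ≈ 11.9/(2·0.969445) = 11.9/1.93889 ≈ 6.13753

R = 6.138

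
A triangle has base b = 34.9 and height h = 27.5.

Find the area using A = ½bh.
A = ½·b·h = ½·34.9·27.5 = ½·959.75 = 479.875

Area = 479.875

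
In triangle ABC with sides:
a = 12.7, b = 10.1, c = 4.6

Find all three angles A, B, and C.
Law of cosines for each angle (a² = 161.29, b² = 102.01, c² = 21.16):
cos(A) = (b² + c² − a²)/(2bc) = (102.01 + 21.16 − 161.29)/(2·10.1·4.6) = -38.12/92.92 ≈ -0.410245  ⇒  A ≈ 114.22°
cos(B) = (a² + c² − b²)/(2ac) = (161.29 + 21.16 − 102.01)/(2·12.7·4.6) = 80.44/116.84 ≈ 0.688463  ⇒  B ≈ 46.4914°
cos(C) = (a² + b² − c²)/(2ab) = (161.29 + 102.01 − 21.16)/(2·12.7·10.1) = 242.14/256.54 ≈ 0.943868  ⇒  C ≈ 19.2883°
Check: A + B + C ≈ 180°

A = 114.2°, B = 46.49°, C = 19.29°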